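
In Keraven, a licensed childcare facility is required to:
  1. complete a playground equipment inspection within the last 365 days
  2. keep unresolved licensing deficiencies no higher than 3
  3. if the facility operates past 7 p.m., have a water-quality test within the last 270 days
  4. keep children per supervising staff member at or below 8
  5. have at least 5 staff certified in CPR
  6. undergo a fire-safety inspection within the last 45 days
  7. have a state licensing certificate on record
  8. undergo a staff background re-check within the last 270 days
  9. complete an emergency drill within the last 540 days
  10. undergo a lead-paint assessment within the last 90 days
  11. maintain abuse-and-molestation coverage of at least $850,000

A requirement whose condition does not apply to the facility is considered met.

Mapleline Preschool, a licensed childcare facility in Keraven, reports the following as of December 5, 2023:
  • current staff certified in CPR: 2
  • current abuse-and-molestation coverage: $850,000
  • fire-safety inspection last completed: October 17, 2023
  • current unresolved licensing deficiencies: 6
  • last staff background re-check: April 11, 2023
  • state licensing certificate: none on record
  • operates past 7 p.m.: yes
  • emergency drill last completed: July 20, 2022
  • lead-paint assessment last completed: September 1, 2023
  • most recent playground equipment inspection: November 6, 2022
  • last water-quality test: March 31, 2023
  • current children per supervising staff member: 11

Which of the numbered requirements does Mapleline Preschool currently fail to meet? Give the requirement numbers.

1. playground equipment inspection 394 days ago vs limit 365 → not met
2. unresolved licensing deficiencies 6 > 3 → not met
3. condition 'operates past 7 p.m.' holds; water-quality test 249 days ago vs limit 270 → met
4. children per supervising staff member 11 > 8 → not met
5. staff certified in CPR 2 < 5 → not met
6. fire-safety inspection 49 days ago vs limit 45 → not met
7. state licensing certificate absent → not met
8. staff background re-check 238 days ago vs limit 270 → met
9. emergency drill 503 days ago vs limit 540 → met
10. lead-paint assessment 95 days ago vs limit 90 → not met
11. abuse-and-molestation coverage $850,000 ≥ $850,000 → met
Not met: 1, 2, 4, 5, 6, 7, 10

1, 2, 4, 5, 6, 7, 10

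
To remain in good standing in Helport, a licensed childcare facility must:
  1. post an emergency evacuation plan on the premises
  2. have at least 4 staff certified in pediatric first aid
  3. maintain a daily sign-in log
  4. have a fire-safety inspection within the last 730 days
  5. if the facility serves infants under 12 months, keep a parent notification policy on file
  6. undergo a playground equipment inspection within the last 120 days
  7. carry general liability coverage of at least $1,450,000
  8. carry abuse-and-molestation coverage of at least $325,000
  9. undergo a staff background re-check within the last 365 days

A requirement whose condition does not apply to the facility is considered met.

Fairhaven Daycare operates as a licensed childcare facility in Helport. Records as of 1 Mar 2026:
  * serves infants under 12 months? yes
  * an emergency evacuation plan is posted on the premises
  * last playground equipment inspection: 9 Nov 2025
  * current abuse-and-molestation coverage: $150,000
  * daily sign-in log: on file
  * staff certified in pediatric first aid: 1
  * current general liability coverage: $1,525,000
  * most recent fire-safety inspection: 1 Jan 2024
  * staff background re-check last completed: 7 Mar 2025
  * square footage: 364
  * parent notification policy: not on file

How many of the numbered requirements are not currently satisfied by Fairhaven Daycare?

1. emergency evacuation plan present → met
2. staff certified in pediatric first aid 1 < 4 → not met
3. daily sign-in log present → met
4. fire-safety inspection 790 days ago vs limit 730 → not met
5. condition 'serves infants under 12 months' holds; parent notification policy absent → not met
6. playground equipment inspection 112 days ago vs limit 120 → met
7. general liability coverage $1,525,000 ≥ $1,450,000 → met
8. abuse-and-molestation coverage $150,000 < $325,000 → not met
9. staff background re-check 359 days ago vs limit 365 → met
Not met: 4 of 9

4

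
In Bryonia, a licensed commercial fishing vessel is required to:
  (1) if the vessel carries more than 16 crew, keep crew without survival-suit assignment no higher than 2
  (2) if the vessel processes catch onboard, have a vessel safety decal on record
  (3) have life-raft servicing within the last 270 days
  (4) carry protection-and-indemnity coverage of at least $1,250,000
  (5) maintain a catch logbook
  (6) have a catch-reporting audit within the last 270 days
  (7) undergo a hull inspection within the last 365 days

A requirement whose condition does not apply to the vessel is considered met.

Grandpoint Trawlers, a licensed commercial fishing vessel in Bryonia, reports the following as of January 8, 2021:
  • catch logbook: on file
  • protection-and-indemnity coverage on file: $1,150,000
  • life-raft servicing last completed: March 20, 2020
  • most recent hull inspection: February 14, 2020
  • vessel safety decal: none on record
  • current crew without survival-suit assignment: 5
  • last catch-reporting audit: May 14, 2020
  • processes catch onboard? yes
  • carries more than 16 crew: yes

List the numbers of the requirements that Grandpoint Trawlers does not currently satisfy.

1. condition 'carries more than 16 crew' holds; crew without survival-suit assignment 5 > 2 → not met
2. condition 'processes catch onboard' holds; vessel safety decal absent → not met
3. life-raft servicing 294 days ago vs limit 270 → not met
4. protection-and-indemnity coverage $1,150,000 < $1,250,000 → not met
5. catch logbook present → met
6. catch-reporting audit 239 days ago vs limit 270 → met
7. hull inspection 329 days ago vs limit 365 → met
Not met: 1, 2, 3, 4

1, 2, 3, 4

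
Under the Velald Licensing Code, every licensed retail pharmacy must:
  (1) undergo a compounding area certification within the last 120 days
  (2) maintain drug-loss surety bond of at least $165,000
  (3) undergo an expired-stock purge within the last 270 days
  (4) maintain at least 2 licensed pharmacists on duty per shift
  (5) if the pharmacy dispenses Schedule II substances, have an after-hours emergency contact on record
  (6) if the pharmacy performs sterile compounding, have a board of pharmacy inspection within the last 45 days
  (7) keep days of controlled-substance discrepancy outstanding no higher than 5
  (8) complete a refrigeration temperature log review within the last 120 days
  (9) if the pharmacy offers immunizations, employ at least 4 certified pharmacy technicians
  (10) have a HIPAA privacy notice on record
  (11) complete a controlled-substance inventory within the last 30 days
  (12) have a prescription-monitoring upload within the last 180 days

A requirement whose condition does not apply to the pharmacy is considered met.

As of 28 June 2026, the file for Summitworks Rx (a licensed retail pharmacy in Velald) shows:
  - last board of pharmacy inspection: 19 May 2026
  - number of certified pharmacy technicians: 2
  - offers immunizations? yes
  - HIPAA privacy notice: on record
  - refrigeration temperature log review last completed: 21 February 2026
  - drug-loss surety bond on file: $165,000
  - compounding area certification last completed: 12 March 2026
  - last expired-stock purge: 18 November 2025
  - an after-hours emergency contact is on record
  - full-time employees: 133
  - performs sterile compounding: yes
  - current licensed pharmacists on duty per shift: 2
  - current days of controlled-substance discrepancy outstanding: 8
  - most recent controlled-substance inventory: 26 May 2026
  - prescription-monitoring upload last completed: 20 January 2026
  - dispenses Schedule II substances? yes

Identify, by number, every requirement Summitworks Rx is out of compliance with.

7, 8, 9, 11

1. compounding area certification 108 days ago vs limit 120 → met
2. drug-loss surety bond $165,000 ≥ $165,000 → met
3. expired-stock purge 222 days ago vs limit 270 → met
4. licensed pharmacists on duty per shift 2 ≥ 2 → met
5. condition 'dispenses Schedule II substances' holds; after-hours emergency contact present → met
6. condition 'performs sterile compounding' holds; board of pharmacy inspection 40 days ago vs limit 45 → met
7. days of controlled-substance discrepancy outstanding 8 > 5 → not met
8. refrigeration temperature log review 127 days ago vs limit 120 → not met
9. condition 'offers immunizations' holds; certified pharmacy technicians 2 < 4 → not met
10. HIPAA privacy notice present → met
11. controlled-substance inventory 33 days ago vs limit 30 → not met
12. prescription-monitoring upload 159 days ago vs limit 180 → met
Not met: 7, 8, 9, 11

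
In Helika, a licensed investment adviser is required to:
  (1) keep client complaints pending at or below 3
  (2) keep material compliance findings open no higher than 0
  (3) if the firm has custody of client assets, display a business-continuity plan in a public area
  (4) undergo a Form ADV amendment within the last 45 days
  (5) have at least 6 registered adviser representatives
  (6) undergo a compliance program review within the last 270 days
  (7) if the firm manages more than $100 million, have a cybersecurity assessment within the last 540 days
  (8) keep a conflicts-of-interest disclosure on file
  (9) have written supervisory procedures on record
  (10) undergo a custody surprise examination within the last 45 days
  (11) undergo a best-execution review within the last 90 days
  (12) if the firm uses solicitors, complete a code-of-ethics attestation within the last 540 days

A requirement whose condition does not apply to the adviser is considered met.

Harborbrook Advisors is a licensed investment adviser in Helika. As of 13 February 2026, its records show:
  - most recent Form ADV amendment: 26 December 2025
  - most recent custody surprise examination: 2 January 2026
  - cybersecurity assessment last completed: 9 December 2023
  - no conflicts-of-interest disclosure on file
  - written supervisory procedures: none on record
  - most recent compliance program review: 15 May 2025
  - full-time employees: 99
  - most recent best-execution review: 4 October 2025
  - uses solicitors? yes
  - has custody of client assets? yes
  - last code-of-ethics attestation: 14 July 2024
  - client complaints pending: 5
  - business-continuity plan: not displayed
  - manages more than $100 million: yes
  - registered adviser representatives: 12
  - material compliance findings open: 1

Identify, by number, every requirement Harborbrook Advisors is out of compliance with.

1. client complaints pending 5 > 3 → not met
2. material compliance findings open 1 > 0 → not met
3. condition 'has custody of client assets' holds; business-continuity plan absent → not met
4. Form ADV amendment 49 days ago vs limit 45 → not met
5. registered adviser representatives 12 ≥ 6 → met
6. compliance program review 274 days ago vs limit 270 → not met
7. condition 'manages more than $100 million' holds; cybersecurity assessment 797 days ago vs limit 540 → not met
8. conflicts-of-interest disclosure absent → not met
9. written supervisory procedures absent → not met
10. custody surprise examination 42 days ago vs limit 45 → met
11. best-execution review 132 days ago vs limit 90 → not met
12. condition 'uses solicitors' holds; code-of-ethics attestation 579 days ago vs limit 540 → not met
Not met: 1, 2, 3, 4, 6, 7, 8, 9, 11, 12

1, 2, 3, 4, 6, 7, 8, 9, 11, 12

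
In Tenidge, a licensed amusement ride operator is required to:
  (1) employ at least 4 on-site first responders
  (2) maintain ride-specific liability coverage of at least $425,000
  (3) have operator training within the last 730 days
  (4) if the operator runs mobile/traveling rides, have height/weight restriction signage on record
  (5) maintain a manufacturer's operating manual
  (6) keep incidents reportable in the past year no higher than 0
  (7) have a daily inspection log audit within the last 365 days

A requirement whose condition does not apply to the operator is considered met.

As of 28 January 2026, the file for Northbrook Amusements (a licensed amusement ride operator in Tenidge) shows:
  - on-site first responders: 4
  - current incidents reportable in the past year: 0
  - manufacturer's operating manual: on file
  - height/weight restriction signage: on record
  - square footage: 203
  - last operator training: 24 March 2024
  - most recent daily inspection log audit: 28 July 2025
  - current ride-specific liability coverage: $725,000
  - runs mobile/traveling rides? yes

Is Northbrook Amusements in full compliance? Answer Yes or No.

1. on-site first responders 4 ≥ 4 → met
2. ride-specific liability coverage $725,000 ≥ $425,000 → met
3. operator training 675 days ago vs limit 730 → met
4. condition 'runs mobile/traveling rides' holds; height/weight restriction signage present → met
5. manufacturer's operating manual present → met
6. incidents reportable in the past year 0 ≤ 0 → met
7. daily inspection log audit 184 days ago vs limit 365 → met
All met.

Yes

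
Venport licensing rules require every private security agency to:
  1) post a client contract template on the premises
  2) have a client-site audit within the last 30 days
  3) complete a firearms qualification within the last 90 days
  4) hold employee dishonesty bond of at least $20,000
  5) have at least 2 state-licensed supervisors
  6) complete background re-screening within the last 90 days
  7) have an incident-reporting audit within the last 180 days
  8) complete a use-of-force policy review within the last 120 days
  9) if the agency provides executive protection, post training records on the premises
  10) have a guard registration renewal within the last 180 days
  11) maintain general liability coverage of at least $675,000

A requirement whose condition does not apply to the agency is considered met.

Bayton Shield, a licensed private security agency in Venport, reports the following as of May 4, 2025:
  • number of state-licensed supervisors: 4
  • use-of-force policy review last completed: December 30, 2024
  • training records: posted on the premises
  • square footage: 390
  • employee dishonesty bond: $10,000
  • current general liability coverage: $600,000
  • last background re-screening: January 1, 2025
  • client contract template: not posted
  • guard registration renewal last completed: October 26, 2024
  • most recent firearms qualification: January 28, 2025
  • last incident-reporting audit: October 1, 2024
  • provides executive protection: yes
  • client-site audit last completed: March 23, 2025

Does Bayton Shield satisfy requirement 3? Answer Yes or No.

3. firearms qualification 96 days ago vs limit 90 → not met

No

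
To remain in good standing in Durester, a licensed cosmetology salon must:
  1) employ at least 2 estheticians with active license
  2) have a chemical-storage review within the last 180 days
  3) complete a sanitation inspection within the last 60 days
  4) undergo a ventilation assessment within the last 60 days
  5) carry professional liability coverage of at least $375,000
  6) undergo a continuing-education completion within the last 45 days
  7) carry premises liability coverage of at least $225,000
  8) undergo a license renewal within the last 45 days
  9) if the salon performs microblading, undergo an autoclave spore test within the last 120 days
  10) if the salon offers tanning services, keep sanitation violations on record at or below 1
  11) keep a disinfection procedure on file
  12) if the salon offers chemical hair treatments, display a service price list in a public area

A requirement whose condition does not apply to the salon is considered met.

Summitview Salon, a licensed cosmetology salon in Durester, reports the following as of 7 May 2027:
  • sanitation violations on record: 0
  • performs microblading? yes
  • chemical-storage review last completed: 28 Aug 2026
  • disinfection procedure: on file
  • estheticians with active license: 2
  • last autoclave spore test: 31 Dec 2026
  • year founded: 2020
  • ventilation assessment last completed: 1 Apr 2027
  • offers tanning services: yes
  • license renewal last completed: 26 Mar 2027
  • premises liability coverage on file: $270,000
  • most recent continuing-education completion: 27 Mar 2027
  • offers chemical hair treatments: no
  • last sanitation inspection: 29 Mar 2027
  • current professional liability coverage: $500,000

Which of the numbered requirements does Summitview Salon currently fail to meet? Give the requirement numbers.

2, 9

1. estheticians with active license 2 ≥ 2 → met
2. chemical-storage review 252 days ago vs limit 180 → not met
3. sanitation inspection 39 days ago vs limit 60 → met
4. ventilation assessment 36 days ago vs limit 60 → met
5. professional liability coverage $500,000 ≥ $375,000 → met
6. continuing-education completion 41 days ago vs limit 45 → met
7. premises liability coverage $270,000 ≥ $225,000 → met
8. license renewal 42 days ago vs limit 45 → met
9. condition 'performs microblading' holds; autoclave spore test 127 days ago vs limit 120 → not met
10. condition 'offers tanning services' holds; sanitation violations on record 0 ≤ 1 → met
11. disinfection procedure present → met
12. condition 'offers chemical hair treatments' does not hold → requirement n/a → met
Not met: 2, 9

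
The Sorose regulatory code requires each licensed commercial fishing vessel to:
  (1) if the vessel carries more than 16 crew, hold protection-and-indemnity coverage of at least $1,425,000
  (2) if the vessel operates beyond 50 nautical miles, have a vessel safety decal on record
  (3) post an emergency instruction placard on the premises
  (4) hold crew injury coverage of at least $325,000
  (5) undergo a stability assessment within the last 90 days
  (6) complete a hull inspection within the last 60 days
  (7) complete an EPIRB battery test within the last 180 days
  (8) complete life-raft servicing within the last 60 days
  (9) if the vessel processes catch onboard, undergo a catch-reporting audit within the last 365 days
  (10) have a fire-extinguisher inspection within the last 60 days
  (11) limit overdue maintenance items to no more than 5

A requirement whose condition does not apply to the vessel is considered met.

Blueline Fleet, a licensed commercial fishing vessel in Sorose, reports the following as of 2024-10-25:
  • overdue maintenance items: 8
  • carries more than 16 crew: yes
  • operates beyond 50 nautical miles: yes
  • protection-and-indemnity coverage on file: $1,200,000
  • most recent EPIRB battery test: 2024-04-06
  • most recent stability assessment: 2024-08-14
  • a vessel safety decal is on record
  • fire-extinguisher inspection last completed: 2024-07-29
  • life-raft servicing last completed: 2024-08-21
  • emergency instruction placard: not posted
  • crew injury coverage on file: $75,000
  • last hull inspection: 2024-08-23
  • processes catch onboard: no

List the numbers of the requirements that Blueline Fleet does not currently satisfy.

1, 3, 4, 6, 7, 8, 10, 11

1. condition 'carries more than 16 crew' holds; protection-and-indemnity coverage $1,200,000 < $1,425,000 → not met
2. condition 'operates beyond 50 nautical miles' holds; vessel safety decal present → met
3. emergency instruction placard absent → not met
4. crew injury coverage $75,000 < $325,000 → not met
5. stability assessment 72 days ago vs limit 90 → met
6. hull inspection 63 days ago vs limit 60 → not met
7. EPIRB battery test 202 days ago vs limit 180 → not met
8. life-raft servicing 65 days ago vs limit 60 → not met
9. condition 'processes catch onboard' does not hold → requirement n/a → met
10. fire-extinguisher inspection 88 days ago vs limit 60 → not met
11. overdue maintenance items 8 > 5 → not met
Not met: 1, 3, 4, 6, 7, 8, 10, 11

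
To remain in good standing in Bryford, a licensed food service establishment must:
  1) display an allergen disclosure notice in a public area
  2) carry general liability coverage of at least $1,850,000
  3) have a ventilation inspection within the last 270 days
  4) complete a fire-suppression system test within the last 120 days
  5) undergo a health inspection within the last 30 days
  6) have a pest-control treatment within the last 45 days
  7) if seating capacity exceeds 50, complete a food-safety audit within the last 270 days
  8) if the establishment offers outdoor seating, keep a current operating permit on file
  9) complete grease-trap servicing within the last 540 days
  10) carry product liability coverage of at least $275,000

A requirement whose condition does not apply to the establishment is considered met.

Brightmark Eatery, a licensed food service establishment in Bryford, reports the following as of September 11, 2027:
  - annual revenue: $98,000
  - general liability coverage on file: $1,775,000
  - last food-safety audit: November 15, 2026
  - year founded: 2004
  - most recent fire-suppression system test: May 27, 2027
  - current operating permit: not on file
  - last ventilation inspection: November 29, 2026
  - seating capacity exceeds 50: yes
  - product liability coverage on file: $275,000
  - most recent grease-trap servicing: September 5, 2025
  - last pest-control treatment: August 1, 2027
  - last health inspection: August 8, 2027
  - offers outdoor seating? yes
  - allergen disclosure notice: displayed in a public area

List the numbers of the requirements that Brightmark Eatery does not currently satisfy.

1. allergen disclosure notice present → met
2. general liability coverage $1,775,000 < $1,850,000 → not met
3. ventilation inspection 286 days ago vs limit 270 → not met
4. fire-suppression system test 107 days ago vs limit 120 → met
5. health inspection 34 days ago vs limit 30 → not met
6. pest-control treatment 41 days ago vs limit 45 → met
7. condition 'seating capacity exceeds 50' holds; food-safety audit 300 days ago vs limit 270 → not met
8. condition 'offers outdoor seating' holds; current operating permit absent → not met
9. grease-trap servicing 736 days ago vs limit 540 → not met
10. product liability coverage $275,000 ≥ $275,000 → met
Not met: 2, 3, 5, 7, 8, 9

2, 3, 5, 7, 8, 9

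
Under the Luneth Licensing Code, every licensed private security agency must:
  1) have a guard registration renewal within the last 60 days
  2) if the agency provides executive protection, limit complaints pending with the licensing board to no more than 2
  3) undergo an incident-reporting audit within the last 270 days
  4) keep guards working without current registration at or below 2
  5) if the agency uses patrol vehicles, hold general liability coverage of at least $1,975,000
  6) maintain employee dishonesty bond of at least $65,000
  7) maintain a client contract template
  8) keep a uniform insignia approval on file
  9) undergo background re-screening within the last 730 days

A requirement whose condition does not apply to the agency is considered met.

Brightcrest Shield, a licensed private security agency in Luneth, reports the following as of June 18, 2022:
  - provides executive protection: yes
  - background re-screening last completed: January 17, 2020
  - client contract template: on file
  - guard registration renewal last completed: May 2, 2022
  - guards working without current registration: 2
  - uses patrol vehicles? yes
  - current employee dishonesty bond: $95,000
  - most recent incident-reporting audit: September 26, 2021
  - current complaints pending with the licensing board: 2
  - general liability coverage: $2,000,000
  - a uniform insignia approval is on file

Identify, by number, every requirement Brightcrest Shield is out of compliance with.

1. guard registration renewal 47 days ago vs limit 60 → met
2. condition 'provides executive protection' holds; complaints pending with the licensing board 2 ≤ 2 → met
3. incident-reporting audit 265 days ago vs limit 270 → met
4. guards working without current registration 2 ≤ 2 → met
5. condition 'uses patrol vehicles' holds; general liability coverage $2,000,000 ≥ $1,975,000 → met
6. employee dishonesty bond $95,000 ≥ $65,000 → met
7. client contract template present → met
8. uniform insignia approval present → met
9. background re-screening 883 days ago vs limit 730 → not met
Not met: 9

9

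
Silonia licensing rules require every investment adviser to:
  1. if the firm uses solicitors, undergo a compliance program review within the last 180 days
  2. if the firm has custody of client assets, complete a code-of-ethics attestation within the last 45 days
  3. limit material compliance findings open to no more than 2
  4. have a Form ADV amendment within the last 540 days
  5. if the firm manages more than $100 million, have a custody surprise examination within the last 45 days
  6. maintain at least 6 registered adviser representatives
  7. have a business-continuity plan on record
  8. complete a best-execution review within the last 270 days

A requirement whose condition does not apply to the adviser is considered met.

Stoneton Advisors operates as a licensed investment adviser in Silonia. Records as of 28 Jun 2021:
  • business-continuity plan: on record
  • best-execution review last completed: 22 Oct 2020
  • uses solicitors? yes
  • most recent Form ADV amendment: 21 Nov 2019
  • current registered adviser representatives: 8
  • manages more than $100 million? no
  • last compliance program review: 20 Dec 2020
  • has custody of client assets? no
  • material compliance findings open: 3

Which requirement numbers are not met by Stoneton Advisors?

1. condition 'uses solicitors' holds; compliance program review 190 days ago vs limit 180 → not met
2. condition 'has custody of client assets' does not hold → requirement n/a → met
3. material compliance findings open 3 > 2 → not met
4. Form ADV amendment 585 days ago vs limit 540 → not met
5. condition 'manages more than $100 million' does not hold → requirement n/a → met
6. registered adviser representatives 8 ≥ 6 → met
7. business-continuity plan present → met
8. best-execution review 249 days ago vs limit 270 → met
Not met: 1, 3, 4

1, 3, 4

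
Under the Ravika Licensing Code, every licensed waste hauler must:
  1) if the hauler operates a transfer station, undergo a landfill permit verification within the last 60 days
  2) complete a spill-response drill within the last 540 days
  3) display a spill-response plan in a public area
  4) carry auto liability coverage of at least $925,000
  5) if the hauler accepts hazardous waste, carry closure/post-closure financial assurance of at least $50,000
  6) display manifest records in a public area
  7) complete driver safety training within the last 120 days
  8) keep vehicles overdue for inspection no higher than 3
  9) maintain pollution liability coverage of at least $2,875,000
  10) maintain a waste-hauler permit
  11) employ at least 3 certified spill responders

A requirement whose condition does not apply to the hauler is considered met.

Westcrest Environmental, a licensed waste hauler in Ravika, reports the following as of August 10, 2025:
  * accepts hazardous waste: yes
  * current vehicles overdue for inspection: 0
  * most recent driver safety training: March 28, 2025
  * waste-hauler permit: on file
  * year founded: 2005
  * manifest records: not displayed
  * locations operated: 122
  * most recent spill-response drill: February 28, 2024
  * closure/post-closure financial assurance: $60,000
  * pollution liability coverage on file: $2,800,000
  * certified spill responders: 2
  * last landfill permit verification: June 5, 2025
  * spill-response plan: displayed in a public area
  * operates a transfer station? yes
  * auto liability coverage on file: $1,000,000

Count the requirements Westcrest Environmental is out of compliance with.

5

1. condition 'operates a transfer station' holds; landfill permit verification 66 days ago vs limit 60 → not met
2. spill-response drill 529 days ago vs limit 540 → met
3. spill-response plan present → met
4. auto liability coverage $1,000,000 ≥ $925,000 → met
5. condition 'accepts hazardous waste' holds; closure/post-closure financial assurance $60,000 ≥ $50,000 → met
6. manifest records absent → not met
7. driver safety training 135 days ago vs limit 120 → not met
8. vehicles overdue for inspection 0 ≤ 3 → met
9. pollution liability coverage $2,800,000 < $2,875,000 → not met
10. waste-hauler permit present → met
11. certified spill responders 2 < 3 → not met
Not met: 5 of 11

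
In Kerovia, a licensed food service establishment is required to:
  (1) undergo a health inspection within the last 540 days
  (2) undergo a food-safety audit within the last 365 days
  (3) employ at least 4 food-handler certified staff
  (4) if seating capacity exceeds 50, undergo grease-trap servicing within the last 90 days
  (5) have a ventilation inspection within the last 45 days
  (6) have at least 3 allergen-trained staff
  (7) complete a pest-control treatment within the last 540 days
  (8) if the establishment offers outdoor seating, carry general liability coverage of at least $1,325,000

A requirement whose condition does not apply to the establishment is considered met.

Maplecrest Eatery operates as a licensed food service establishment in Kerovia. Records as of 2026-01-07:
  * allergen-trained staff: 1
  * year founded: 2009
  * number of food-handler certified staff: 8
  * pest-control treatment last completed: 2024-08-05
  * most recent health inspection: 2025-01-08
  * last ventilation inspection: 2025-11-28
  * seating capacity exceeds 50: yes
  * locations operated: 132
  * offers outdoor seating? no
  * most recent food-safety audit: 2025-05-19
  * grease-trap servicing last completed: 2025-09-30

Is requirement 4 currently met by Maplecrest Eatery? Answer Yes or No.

No

4. condition 'seating capacity exceeds 50' holds; grease-trap servicing 99 days ago vs limit 90 → not met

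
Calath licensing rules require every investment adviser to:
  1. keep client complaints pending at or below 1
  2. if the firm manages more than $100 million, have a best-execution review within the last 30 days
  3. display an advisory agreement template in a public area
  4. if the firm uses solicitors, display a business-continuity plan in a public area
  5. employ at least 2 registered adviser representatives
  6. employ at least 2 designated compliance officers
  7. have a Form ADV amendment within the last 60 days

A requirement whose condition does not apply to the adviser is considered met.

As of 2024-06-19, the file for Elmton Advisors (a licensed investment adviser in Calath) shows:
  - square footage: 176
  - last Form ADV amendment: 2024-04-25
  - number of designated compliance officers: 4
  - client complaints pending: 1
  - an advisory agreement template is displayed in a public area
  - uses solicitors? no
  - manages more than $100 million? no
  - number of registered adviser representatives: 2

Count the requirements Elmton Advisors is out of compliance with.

0

1. client complaints pending 1 ≤ 1 → met
2. condition 'manages more than $100 million' does not hold → requirement n/a → met
3. advisory agreement template present → met
4. condition 'uses solicitors' does not hold → requirement n/a → met
5. registered adviser representatives 2 ≥ 2 → met
6. designated compliance officers 4 ≥ 2 → met
7. Form ADV amendment 55 days ago vs limit 60 → met
Not met: 0 of 7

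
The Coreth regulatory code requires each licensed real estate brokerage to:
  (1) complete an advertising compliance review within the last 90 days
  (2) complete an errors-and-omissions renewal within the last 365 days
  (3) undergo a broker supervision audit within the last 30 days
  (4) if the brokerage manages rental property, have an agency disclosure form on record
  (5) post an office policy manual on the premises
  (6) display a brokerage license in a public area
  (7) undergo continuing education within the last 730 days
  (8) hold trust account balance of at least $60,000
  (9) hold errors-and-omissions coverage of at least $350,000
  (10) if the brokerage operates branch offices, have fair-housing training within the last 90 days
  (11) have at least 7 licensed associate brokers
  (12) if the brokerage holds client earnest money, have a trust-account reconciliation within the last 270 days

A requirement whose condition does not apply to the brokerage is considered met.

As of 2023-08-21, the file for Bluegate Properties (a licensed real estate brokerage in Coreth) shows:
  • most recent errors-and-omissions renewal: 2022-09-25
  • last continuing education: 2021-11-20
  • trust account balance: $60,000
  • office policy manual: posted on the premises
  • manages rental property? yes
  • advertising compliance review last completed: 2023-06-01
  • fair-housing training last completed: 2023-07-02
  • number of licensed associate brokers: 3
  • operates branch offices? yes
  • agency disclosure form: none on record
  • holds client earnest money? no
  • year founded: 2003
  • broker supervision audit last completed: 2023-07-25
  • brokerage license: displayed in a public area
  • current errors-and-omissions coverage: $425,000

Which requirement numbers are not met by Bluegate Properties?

1. advertising compliance review 81 days ago vs limit 90 → met
2. errors-and-omissions renewal 330 days ago vs limit 365 → met
3. broker supervision audit 27 days ago vs limit 30 → met
4. condition 'manages rental property' holds; agency disclosure form absent → not met
5. office policy manual present → met
6. brokerage license present → met
7. continuing education 639 days ago vs limit 730 → met
8. trust account balance $60,000 ≥ $60,000 → met
9. errors-and-omissions coverage $425,000 ≥ $350,000 → met
10. condition 'operates branch offices' holds; fair-housing training 50 days ago vs limit 90 → met
11. licensed associate brokers 3 < 7 → not met
12. condition 'holds client earnest money' does not hold → requirement n/a → met
Not met: 4, 11

4, 11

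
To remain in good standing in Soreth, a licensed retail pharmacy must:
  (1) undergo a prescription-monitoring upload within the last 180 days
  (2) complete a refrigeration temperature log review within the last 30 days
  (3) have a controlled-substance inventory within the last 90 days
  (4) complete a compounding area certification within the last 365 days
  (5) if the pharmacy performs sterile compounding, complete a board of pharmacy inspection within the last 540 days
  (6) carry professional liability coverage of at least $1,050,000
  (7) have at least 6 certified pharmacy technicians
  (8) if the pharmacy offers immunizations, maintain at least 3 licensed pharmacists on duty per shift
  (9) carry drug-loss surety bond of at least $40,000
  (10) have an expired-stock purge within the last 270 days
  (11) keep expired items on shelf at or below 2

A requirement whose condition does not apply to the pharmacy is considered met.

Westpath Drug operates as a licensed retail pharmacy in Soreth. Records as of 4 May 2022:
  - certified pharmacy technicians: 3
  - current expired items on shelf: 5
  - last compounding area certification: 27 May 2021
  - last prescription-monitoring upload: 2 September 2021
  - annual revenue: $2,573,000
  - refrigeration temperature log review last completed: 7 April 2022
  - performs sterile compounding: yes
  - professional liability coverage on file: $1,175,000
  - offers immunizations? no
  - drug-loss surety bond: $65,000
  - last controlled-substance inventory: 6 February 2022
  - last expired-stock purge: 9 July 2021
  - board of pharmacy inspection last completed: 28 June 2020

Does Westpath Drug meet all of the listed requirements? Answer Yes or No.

1. prescription-monitoring upload 244 days ago vs limit 180 → not met
2. refrigeration temperature log review 27 days ago vs limit 30 → met
3. controlled-substance inventory 87 days ago vs limit 90 → met
4. compounding area certification 342 days ago vs limit 365 → met
5. condition 'performs sterile compounding' holds; board of pharmacy inspection 675 days ago vs limit 540 → not met
6. professional liability coverage $1,175,000 ≥ $1,050,000 → met
7. certified pharmacy technicians 3 < 6 → not met
8. condition 'offers immunizations' does not hold → requirement n/a → met
9. drug-loss surety bond $65,000 ≥ $40,000 → met
10. expired-stock purge 299 days ago vs limit 270 → not met
11. expired items on shelf 5 > 2 → not met
Not met: 1, 5, 7, 10, 11

No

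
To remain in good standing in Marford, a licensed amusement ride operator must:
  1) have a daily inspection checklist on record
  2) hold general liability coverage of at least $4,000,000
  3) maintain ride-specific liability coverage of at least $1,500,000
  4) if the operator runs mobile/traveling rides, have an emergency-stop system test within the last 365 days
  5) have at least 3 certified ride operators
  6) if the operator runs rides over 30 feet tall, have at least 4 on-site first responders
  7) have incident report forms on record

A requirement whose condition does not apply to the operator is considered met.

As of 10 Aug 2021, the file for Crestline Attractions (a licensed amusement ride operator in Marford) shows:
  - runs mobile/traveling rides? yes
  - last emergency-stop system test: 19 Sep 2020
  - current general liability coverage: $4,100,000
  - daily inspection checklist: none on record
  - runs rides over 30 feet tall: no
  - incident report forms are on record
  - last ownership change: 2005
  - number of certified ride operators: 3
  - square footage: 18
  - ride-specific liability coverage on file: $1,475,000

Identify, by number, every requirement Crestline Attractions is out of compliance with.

1, 3

1. daily inspection checklist absent → not met
2. general liability coverage $4,100,000 ≥ $4,000,000 → met
3. ride-specific liability coverage $1,475,000 < $1,500,000 → not met
4. condition 'runs mobile/traveling rides' holds; emergency-stop system test 325 days ago vs limit 365 → met
5. certified ride operators 3 ≥ 3 → met
6. condition 'runs rides over 30 feet tall' does not hold → requirement n/a → met
7. incident report forms present → met
Not met: 1, 3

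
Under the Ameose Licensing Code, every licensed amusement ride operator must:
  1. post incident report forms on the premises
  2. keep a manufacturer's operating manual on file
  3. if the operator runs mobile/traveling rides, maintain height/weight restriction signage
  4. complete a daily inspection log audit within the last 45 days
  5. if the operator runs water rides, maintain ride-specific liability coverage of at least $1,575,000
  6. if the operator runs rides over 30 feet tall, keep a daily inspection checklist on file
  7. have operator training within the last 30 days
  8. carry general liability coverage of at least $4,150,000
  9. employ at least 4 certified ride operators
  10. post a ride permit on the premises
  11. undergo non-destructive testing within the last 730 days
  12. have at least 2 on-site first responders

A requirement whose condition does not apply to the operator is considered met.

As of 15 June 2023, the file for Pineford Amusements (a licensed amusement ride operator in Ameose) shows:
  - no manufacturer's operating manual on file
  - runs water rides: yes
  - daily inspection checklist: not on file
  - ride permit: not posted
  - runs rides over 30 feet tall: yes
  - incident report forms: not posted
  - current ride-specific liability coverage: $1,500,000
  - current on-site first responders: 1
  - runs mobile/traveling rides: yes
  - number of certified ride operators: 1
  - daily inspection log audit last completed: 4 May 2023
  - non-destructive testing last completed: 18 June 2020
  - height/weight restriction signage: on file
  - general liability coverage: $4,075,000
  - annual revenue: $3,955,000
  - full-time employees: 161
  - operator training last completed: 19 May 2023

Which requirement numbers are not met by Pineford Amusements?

1, 2, 5, 6, 8, 9, 10, 11, 12

1. incident report forms absent → not met
2. manufacturer's operating manual absent → not met
3. condition 'runs mobile/traveling rides' holds; height/weight restriction signage present → met
4. daily inspection log audit 42 days ago vs limit 45 → met
5. condition 'runs water rides' holds; ride-specific liability coverage $1,500,000 < $1,575,000 → not met
6. condition 'runs rides over 30 feet tall' holds; daily inspection checklist absent → not met
7. operator training 27 days ago vs limit 30 → met
8. general liability coverage $4,075,000 < $4,150,000 → not met
9. certified ride operators 1 < 4 → not met
10. ride permit absent → not met
11. non-destructive testing 1092 days ago vs limit 730 → not met
12. on-site first responders 1 < 2 → not met
Not met: 1, 2, 5, 6, 8, 9, 10, 11, 12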